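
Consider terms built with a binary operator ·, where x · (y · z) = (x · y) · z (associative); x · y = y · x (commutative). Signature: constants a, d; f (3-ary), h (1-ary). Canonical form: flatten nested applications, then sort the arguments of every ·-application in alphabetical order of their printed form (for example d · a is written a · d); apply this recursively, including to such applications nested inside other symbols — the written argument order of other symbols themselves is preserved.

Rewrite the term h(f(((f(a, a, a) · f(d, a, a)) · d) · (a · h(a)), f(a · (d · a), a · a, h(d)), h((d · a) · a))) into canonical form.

Focus inside:  ((f(a, a, a) · f(d, a, a)) · d) · (a · h(a))
Un-nest:  f(a, a, a) · f(d, a, a) · d · a · h(a)
Sort:  a · d · f(a, a, a) · f(d, a, a) · h(a)
Put back:  h(f(a · d · f(a, a, a) · f(d, a, a) · h(a), f(a · a · d, a · a, h(d)), h(a · a · d)))

Answer: h(f(a · d · f(a, a, a) · f(d, a, a) · h(a), f(a · a · d, a · a, h(d)), h(a · a · d)))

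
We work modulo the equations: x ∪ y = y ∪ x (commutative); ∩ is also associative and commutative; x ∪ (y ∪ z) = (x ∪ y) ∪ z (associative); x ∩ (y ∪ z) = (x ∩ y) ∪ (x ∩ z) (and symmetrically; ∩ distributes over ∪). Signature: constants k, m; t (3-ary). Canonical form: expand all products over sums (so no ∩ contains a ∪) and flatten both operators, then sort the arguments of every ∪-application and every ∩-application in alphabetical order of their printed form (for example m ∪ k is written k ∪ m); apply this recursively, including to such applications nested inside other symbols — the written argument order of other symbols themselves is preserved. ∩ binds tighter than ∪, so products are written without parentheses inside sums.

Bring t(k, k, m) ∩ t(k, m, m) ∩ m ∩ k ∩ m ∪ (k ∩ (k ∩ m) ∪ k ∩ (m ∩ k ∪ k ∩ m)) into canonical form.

Answer: k ∩ k ∩ m ∪ k ∩ k ∩ m ∪ k ∩ k ∩ m ∪ k ∩ m ∩ m ∩ t(k, k, m) ∩ t(k, m, m)

Derivation:
Distribute:  k ∩ m ∩ m ∩ t(k, k, m) ∩ t(k, m, m) ∪ k ∩ k ∩ m ∪ k ∩ k ∩ m ∪ k ∩ k ∩ m
Order the arguments:  k ∩ k ∩ m ∪ k ∩ k ∩ m ∪ k ∩ k ∩ m ∪ k ∩ m ∩ m ∩ t(k, k, m) ∩ t(k, m, m)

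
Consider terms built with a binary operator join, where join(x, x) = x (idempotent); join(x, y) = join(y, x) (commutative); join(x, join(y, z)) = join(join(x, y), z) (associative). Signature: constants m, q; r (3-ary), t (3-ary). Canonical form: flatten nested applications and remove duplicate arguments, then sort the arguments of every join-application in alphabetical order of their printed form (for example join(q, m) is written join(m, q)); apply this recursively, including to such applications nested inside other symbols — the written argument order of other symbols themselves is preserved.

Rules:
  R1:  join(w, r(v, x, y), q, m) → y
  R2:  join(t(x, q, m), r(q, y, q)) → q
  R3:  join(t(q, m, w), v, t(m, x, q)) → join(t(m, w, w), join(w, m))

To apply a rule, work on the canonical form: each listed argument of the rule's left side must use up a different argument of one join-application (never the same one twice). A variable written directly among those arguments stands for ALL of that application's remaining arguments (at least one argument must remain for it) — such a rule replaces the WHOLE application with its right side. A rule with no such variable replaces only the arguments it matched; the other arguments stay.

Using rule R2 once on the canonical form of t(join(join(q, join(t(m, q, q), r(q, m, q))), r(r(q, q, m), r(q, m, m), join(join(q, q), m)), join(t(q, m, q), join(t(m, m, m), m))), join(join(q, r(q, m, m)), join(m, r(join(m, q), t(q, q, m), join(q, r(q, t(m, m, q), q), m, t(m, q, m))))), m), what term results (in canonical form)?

Canonical form:  t(join(m, q, r(q, m, q), r(r(q, q, m), r(q, m, m), join(m, q)), t(m, m, m), t(m, q, q), t(q, m, q)), join(m, q, r(join(m, q), t(q, q, m), join(m, q, r(q, t(m, m, q), q), t(m, q, m))), r(q, m, m)), m)
Apply R2:  consuming r(q, t(m, m, q), q), t(m, q, m);  x := m, y := t(m, m, q)
Result:  t(join(m, q, r(q, m, q), r(r(q, q, m), r(q, m, m), join(m, q)), t(m, m, m), t(m, q, q), t(q, m, q)), join(m, q, r(join(m, q), t(q, q, m), join(m, q)), r(q, m, m)), m)

Answer: t(join(m, q, r(q, m, q), r(r(q, q, m), r(q, m, m), join(m, q)), t(m, m, m), t(m, q, q), t(q, m, q)), join(m, q, r(join(m, q), t(q, q, m), join(m, q)), r(q, m, m)), m)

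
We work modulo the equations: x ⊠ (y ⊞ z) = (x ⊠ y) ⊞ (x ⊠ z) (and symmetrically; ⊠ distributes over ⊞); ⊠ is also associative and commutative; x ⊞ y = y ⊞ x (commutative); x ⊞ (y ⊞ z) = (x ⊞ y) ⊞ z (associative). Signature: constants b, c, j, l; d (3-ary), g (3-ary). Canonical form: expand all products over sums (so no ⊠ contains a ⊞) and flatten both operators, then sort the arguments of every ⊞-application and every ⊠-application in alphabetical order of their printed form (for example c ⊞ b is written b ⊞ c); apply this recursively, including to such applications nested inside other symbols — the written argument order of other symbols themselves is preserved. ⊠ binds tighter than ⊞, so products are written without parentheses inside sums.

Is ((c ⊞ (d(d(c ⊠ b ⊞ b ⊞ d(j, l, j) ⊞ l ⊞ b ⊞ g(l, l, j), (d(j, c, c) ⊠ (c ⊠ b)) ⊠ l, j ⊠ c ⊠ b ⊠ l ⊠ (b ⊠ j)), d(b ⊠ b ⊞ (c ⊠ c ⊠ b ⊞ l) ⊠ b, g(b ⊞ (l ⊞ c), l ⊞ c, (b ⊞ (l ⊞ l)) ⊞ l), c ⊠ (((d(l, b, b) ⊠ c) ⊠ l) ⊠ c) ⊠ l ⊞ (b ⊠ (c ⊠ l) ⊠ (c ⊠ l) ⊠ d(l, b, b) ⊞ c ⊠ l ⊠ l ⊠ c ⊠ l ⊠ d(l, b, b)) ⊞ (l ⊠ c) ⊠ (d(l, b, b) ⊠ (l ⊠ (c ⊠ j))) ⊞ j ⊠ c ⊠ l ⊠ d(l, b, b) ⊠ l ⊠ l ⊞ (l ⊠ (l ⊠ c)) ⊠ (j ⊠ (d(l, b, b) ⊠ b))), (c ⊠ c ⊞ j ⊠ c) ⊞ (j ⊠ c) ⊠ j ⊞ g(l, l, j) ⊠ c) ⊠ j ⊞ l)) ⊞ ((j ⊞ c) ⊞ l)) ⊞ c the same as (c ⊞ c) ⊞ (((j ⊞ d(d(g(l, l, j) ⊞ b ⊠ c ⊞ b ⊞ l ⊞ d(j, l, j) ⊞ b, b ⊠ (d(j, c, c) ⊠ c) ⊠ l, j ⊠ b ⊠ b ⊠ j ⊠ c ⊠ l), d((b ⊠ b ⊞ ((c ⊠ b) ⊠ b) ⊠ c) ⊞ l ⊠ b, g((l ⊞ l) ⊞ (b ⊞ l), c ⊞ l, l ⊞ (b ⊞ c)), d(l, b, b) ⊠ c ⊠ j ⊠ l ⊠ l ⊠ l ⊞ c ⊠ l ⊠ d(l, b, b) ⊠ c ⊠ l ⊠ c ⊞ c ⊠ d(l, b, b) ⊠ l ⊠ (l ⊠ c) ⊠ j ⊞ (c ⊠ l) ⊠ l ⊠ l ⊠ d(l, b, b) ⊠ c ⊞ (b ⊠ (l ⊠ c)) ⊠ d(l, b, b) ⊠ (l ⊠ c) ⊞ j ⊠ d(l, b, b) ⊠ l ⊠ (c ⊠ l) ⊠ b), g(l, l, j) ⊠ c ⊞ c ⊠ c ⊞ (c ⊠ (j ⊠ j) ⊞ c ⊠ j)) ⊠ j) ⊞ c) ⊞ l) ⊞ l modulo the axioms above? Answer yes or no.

Answer: no — c ⊞ c ⊞ c ⊞ d(d(b ⊞ b ⊞ b ⊠ c ⊞ d(j, l, j) ⊞ g(l, l, j) ⊞ l, b ⊠ c ⊠ d(j, c, c) ⊠ l, b ⊠ b ⊠ c ⊠ j ⊠ j ⊠ l), d(b ⊠ b ⊞ b ⊠ b ⊠ c ⊠ c ⊞ b ⊠ l, g(b ⊞ c ⊞ l, c ⊞ l, b ⊞ l ⊞ l ⊞ l), b ⊠ c ⊠ c ⊠ d(l, b, b) ⊠ l ⊠ l ⊞ b ⊠ c ⊠ d(l, b, b) ⊠ j ⊠ l ⊠ l ⊞ c ⊠ c ⊠ c ⊠ d(l, b, b) ⊠ l ⊠ l ⊞ c ⊠ c ⊠ d(l, b, b) ⊠ j ⊠ l ⊠ l ⊞ c ⊠ c ⊠ d(l, b, b) ⊠ l ⊠ l ⊠ l ⊞ c ⊠ d(l, b, b) ⊠ j ⊠ l ⊠ l ⊠ l), c ⊠ c ⊞ c ⊠ g(l, l, j) ⊞ c ⊠ j ⊞ c ⊠ j ⊠ j) ⊠ j ⊞ j ⊞ l ⊞ l vs c ⊞ c ⊞ c ⊞ d(d(b ⊞ b ⊞ b ⊠ c ⊞ d(j, l, j) ⊞ g(l, l, j) ⊞ l, b ⊠ c ⊠ d(j, c, c) ⊠ l, b ⊠ b ⊠ c ⊠ j ⊠ j ⊠ l), d(b ⊠ b ⊞ b ⊠ b ⊠ c ⊠ c ⊞ b ⊠ l, g(b ⊞ l ⊞ l ⊞ l, c ⊞ l, b ⊞ c ⊞ l), b ⊠ c ⊠ c ⊠ d(l, b, b) ⊠ l ⊠ l ⊞ b ⊠ c ⊠ d(l, b, b) ⊠ j ⊠ l ⊠ l ⊞ c ⊠ c ⊠ c ⊠ d(l, b, b) ⊠ l ⊠ l ⊞ c ⊠ c ⊠ d(l, b, b) ⊠ j ⊠ l ⊠ l ⊞ c ⊠ c ⊠ d(l, b, b) ⊠ l ⊠ l ⊠ l ⊞ c ⊠ d(l, b, b) ⊠ j ⊠ l ⊠ l ⊠ l), c ⊠ c ⊞ c ⊠ g(l, l, j) ⊞ c ⊠ j ⊞ c ⊠ j ⊠ j) ⊠ j ⊞ j ⊞ l ⊞ l

Derivation:
Left:  ((c ⊞ (d(d(c ⊠ b ⊞ b ⊞ d(j, l, j) ⊞ l ⊞ b ⊞ g(l, l, j), (d(j, c, c) ⊠ (c ⊠ b)) ⊠ l, j ⊠ c ⊠ b ⊠ l ⊠ (b ⊠ j)), d(b ⊠ b ⊞ (c ⊠ c ⊠ b ⊞ l) ⊠ b, g(b ⊞ (l ⊞ c), l ⊞ c, (b ⊞ (l ⊞ l)) ⊞ l), c ⊠ (((d(l, b, b) ⊠ c) ⊠ l) ⊠ c) ⊠ l ⊞ (b ⊠ (c ⊠ l) ⊠ (c ⊠ l) ⊠ d(l, b, b) ⊞ c ⊠ l ⊠ l ⊠ c ⊠ l ⊠ d(l, b, b)) ⊞ (l ⊠ c) ⊠ (d(l, b, b) ⊠ (l ⊠ (c ⊠ j))) ⊞ j ⊠ c ⊠ l ⊠ d(l, b, b) ⊠ l ⊠ l ⊞ (l ⊠ (l ⊠ c)) ⊠ (j ⊠ (d(l, b, b) ⊠ b))), (c ⊠ c ⊞ j ⊠ c) ⊞ (j ⊠ c) ⊠ j ⊞ g(l, l, j) ⊠ c) ⊠ j ⊞ l)) ⊞ ((j ⊞ c) ⊞ l)) ⊞ c
  Expand:  c ⊞ d(d(b ⊞ b ⊞ b ⊠ c ⊞ d(j, l, j) ⊞ g(l, l, j) ⊞ l, b ⊠ c ⊠ d(j, c, c) ⊠ l, b ⊠ b ⊠ c ⊠ j ⊠ j ⊠ l), d(b ⊠ b ⊞ b ⊠ b ⊠ c ⊠ c ⊞ b ⊠ l, g(b ⊞ c ⊞ l, c ⊞ l, b ⊞ l ⊞ l ⊞ l), b ⊠ c ⊠ c ⊠ d(l, b, b) ⊠ l ⊠ l ⊞ b ⊠ c ⊠ d(l, b, b) ⊠ j ⊠ l ⊠ l ⊞ c ⊠ c ⊠ c ⊠ d(l, b, b) ⊠ l ⊠ l ⊞ c ⊠ c ⊠ d(l, b, b) ⊠ j ⊠ l ⊠ l ⊞ c ⊠ c ⊠ d(l, b, b) ⊠ l ⊠ l ⊠ l ⊞ c ⊠ d(l, b, b) ⊠ j ⊠ l ⊠ l ⊠ l), c ⊠ c ⊞ c ⊠ g(l, l, j) ⊞ c ⊠ j ⊞ c ⊠ j ⊠ j) ⊠ j ⊞ l ⊞ j ⊞ c ⊞ l ⊞ c
  Sort:  c ⊞ c ⊞ c ⊞ d(d(b ⊞ b ⊞ b ⊠ c ⊞ d(j, l, j) ⊞ g(l, l, j) ⊞ l, b ⊠ c ⊠ d(j, c, c) ⊠ l, b ⊠ b ⊠ c ⊠ j ⊠ j ⊠ l), d(b ⊠ b ⊞ b ⊠ b ⊠ c ⊠ c ⊞ b ⊠ l, g(b ⊞ c ⊞ l, c ⊞ l, b ⊞ l ⊞ l ⊞ l), b ⊠ c ⊠ c ⊠ d(l, b, b) ⊠ l ⊠ l ⊞ b ⊠ c ⊠ d(l, b, b) ⊠ j ⊠ l ⊠ l ⊞ c ⊠ c ⊠ c ⊠ d(l, b, b) ⊠ l ⊠ l ⊞ c ⊠ c ⊠ d(l, b, b) ⊠ j ⊠ l ⊠ l ⊞ c ⊠ c ⊠ d(l, b, b) ⊠ l ⊠ l ⊠ l ⊞ c ⊠ d(l, b, b) ⊠ j ⊠ l ⊠ l ⊠ l), c ⊠ c ⊞ c ⊠ g(l, l, j) ⊞ c ⊠ j ⊞ c ⊠ j ⊠ j) ⊠ j ⊞ j ⊞ l ⊞ l
Right:  (c ⊞ c) ⊞ (((j ⊞ d(d(g(l, l, j) ⊞ b ⊠ c ⊞ b ⊞ l ⊞ d(j, l, j) ⊞ b, b ⊠ (d(j, c, c) ⊠ c) ⊠ l, j ⊠ b ⊠ b ⊠ j ⊠ c ⊠ l), d((b ⊠ b ⊞ ((c ⊠ b) ⊠ b) ⊠ c) ⊞ l ⊠ b, g((l ⊞ l) ⊞ (b ⊞ l), c ⊞ l, l ⊞ (b ⊞ c)), d(l, b, b) ⊠ c ⊠ j ⊠ l ⊠ l ⊠ l ⊞ c ⊠ l ⊠ d(l, b, b) ⊠ c ⊠ l ⊠ c ⊞ c ⊠ d(l, b, b) ⊠ l ⊠ (l ⊠ c) ⊠ j ⊞ (c ⊠ l) ⊠ l ⊠ l ⊠ d(l, b, b) ⊠ c ⊞ (b ⊠ (l ⊠ c)) ⊠ d(l, b, b) ⊠ (l ⊠ c) ⊞ j ⊠ d(l, b, b) ⊠ l ⊠ (c ⊠ l) ⊠ b), g(l, l, j) ⊠ c ⊞ c ⊠ c ⊞ (c ⊠ (j ⊠ j) ⊞ c ⊠ j)) ⊠ j) ⊞ c) ⊞ l) ⊞ l
  Un-nest:  c ⊞ c ⊞ j ⊞ d(d(b ⊞ b ⊞ b ⊠ c ⊞ d(j, l, j) ⊞ g(l, l, j) ⊞ l, b ⊠ c ⊠ d(j, c, c) ⊠ l, b ⊠ b ⊠ c ⊠ j ⊠ j ⊠ l), d(b ⊠ b ⊞ b ⊠ b ⊠ c ⊠ c ⊞ b ⊠ l, g(b ⊞ l ⊞ l ⊞ l, c ⊞ l, b ⊞ c ⊞ l), b ⊠ c ⊠ c ⊠ d(l, b, b) ⊠ l ⊠ l ⊞ b ⊠ c ⊠ d(l, b, b) ⊠ j ⊠ l ⊠ l ⊞ c ⊠ c ⊠ c ⊠ d(l, b, b) ⊠ l ⊠ l ⊞ c ⊠ c ⊠ d(l, b, b) ⊠ j ⊠ l ⊠ l ⊞ c ⊠ c ⊠ d(l, b, b) ⊠ l ⊠ l ⊠ l ⊞ c ⊠ d(l, b, b) ⊠ j ⊠ l ⊠ l ⊠ l), c ⊠ c ⊞ c ⊠ g(l, l, j) ⊞ c ⊠ j ⊞ c ⊠ j ⊠ j) ⊠ j ⊞ c ⊞ l ⊞ l
  Sort arguments:  c ⊞ c ⊞ c ⊞ d(d(b ⊞ b ⊞ b ⊠ c ⊞ d(j, l, j) ⊞ g(l, l, j) ⊞ l, b ⊠ c ⊠ d(j, c, c) ⊠ l, b ⊠ b ⊠ c ⊠ j ⊠ j ⊠ l), d(b ⊠ b ⊞ b ⊠ b ⊠ c ⊠ c ⊞ b ⊠ l, g(b ⊞ l ⊞ l ⊞ l, c ⊞ l, b ⊞ c ⊞ l), b ⊠ c ⊠ c ⊠ d(l, b, b) ⊠ l ⊠ l ⊞ b ⊠ c ⊠ d(l, b, b) ⊠ j ⊠ l ⊠ l ⊞ c ⊠ c ⊠ c ⊠ d(l, b, b) ⊠ l ⊠ l ⊞ c ⊠ c ⊠ d(l, b, b) ⊠ j ⊠ l ⊠ l ⊞ c ⊠ c ⊠ d(l, b, b) ⊠ l ⊠ l ⊠ l ⊞ c ⊠ d(l, b, b) ⊠ j ⊠ l ⊠ l ⊠ l), c ⊠ c ⊞ c ⊠ g(l, l, j) ⊞ c ⊠ j ⊞ c ⊠ j ⊠ j) ⊠ j ⊞ j ⊞ l ⊞ l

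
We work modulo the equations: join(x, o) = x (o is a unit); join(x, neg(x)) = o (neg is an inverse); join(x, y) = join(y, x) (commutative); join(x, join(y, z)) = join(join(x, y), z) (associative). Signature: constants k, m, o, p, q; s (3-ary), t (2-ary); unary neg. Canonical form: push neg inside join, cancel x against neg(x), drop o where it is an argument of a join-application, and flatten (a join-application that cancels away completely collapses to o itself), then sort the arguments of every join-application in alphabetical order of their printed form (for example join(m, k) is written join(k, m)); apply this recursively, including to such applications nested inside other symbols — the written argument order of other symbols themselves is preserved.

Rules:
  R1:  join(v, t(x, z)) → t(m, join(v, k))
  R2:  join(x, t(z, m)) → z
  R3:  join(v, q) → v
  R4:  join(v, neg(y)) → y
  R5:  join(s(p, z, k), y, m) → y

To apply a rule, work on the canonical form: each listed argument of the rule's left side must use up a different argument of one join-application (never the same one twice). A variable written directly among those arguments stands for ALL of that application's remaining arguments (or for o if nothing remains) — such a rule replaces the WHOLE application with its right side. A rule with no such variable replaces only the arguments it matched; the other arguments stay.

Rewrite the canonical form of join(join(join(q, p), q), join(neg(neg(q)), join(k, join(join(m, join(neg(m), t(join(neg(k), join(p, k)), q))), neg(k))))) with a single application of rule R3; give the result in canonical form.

Answer: join(p, q, q, t(p, q))

Derivation:
Canonical form:  join(p, q, q, q, t(p, q))
R3 matches:  uses q;  v := join(p, q, q, t(p, q))
The variable takes the whole remainder — replace the entire application.
Result:  join(p, q, q, t(p, q))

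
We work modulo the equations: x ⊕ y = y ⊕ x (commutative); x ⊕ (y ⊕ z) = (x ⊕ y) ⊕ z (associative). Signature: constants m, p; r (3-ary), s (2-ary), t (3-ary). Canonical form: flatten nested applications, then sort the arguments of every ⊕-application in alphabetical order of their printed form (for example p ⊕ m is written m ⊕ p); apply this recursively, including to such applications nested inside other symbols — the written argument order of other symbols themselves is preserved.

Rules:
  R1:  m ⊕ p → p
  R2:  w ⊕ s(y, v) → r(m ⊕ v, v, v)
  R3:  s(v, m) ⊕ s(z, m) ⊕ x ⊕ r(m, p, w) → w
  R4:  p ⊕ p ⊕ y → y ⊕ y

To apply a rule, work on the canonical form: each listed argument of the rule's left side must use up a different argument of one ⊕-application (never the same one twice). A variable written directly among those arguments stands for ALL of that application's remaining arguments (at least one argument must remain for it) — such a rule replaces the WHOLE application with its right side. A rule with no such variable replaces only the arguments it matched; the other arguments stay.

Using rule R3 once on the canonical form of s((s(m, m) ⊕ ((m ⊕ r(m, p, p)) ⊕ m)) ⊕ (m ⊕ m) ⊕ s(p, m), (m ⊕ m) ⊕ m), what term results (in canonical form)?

Canonical form:  s(m ⊕ m ⊕ m ⊕ m ⊕ r(m, p, p) ⊕ s(m, m) ⊕ s(p, m), m ⊕ m ⊕ m)
R3 matches:  uses r(m, p, p), s(m, m), s(p, m);  v := m, w := p, x := m ⊕ m ⊕ m ⊕ m, z := p
The variable takes the whole remainder — replace the entire application.
New term:  s(p, m ⊕ m ⊕ m)

Answer: s(p, m ⊕ m ⊕ m)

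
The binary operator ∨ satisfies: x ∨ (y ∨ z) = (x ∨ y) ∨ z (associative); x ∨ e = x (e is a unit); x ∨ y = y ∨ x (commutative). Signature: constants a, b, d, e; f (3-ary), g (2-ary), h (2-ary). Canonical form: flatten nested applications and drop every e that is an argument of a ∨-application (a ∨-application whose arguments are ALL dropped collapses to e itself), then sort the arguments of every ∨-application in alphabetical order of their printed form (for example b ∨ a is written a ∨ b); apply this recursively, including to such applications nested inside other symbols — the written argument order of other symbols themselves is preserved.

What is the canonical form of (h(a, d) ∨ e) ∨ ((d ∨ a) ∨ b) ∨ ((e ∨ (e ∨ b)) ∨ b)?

Answer: a ∨ b ∨ b ∨ b ∨ d ∨ h(a, d)

Derivation:
Merge nested applications:  h(a, d) ∨ e ∨ d ∨ a ∨ b ∨ e ∨ e ∨ b ∨ b
Drop the unit:  drop e (×3)
Order the arguments:  a ∨ b ∨ b ∨ b ∨ d ∨ h(a, d)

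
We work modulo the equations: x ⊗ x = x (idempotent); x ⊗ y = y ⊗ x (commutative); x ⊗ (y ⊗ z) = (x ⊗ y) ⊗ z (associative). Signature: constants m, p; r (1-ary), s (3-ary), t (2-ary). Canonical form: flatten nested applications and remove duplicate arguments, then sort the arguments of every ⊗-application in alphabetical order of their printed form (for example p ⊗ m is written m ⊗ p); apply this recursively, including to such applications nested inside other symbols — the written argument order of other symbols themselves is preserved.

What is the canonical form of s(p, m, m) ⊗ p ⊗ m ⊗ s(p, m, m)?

Idempotence:  drop duplicate s(p, m, m)
Sort arguments:  m ⊗ p ⊗ s(p, m, m)

Answer: m ⊗ p ⊗ s(p, m, m)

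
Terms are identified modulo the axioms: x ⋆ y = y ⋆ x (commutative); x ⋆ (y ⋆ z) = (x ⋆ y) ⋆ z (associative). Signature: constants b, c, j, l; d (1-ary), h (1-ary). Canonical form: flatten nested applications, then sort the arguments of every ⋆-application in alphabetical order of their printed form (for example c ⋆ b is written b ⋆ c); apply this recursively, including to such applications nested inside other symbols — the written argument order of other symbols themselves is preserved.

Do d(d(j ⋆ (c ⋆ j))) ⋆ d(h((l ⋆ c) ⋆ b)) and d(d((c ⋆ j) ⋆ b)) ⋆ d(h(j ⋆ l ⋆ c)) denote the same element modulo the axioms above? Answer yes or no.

Left:  d(d(j ⋆ (c ⋆ j))) ⋆ d(h((l ⋆ c) ⋆ b))
  Canonicalize subterm:  d(d(j ⋆ (c ⋆ j)))  →  d(d(c ⋆ j ⋆ j))
  Simplify inside:  d(h((l ⋆ c) ⋆ b))  →  d(h(b ⋆ c ⋆ l))
  Sort:  d(d(c ⋆ j ⋆ j)) ⋆ d(h(b ⋆ c ⋆ l))
Right:  d(d((c ⋆ j) ⋆ b)) ⋆ d(h(j ⋆ l ⋆ c))
  Inside:  d(d((c ⋆ j) ⋆ b))  →  d(d(b ⋆ c ⋆ j))
  Canonicalize subterm:  d(h(j ⋆ l ⋆ c))  →  d(h(c ⋆ j ⋆ l))
  Order the arguments:  d(d(b ⋆ c ⋆ j)) ⋆ d(h(c ⋆ j ⋆ l))

Answer: no — d(d(c ⋆ j ⋆ j)) ⋆ d(h(b ⋆ c ⋆ l)) vs d(d(b ⋆ c ⋆ j)) ⋆ d(h(c ⋆ j ⋆ l))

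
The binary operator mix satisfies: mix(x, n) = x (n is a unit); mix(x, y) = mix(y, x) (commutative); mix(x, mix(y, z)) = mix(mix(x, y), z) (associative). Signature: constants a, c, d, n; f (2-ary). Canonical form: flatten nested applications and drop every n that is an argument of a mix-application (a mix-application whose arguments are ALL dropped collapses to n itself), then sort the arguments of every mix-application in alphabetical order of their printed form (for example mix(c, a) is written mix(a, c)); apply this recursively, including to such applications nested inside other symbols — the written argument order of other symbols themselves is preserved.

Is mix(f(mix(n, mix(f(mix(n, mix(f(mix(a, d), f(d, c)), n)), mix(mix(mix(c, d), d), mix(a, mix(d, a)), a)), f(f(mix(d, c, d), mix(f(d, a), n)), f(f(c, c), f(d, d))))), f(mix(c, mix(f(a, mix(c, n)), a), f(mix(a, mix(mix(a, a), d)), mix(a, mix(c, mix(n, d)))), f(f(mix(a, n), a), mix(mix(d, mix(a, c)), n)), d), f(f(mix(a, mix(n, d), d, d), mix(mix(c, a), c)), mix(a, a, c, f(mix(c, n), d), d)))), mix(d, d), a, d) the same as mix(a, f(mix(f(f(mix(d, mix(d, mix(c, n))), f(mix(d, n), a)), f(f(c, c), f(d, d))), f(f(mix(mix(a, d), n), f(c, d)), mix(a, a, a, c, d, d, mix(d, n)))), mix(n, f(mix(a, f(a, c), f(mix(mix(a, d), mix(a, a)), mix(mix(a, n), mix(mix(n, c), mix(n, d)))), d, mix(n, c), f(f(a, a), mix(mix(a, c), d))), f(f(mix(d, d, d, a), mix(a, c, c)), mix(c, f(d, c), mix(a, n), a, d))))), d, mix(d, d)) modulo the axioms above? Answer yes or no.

Left:  mix(f(mix(n, mix(f(mix(n, mix(f(mix(a, d), f(d, c)), n)), mix(mix(mix(c, d), d), mix(a, mix(d, a)), a)), f(f(mix(d, c, d), mix(f(d, a), n)), f(f(c, c), f(d, d))))), f(mix(c, mix(f(a, mix(c, n)), a), f(mix(a, mix(mix(a, a), d)), mix(a, mix(c, mix(n, d)))), f(f(mix(a, n), a), mix(mix(d, mix(a, c)), n)), d), f(f(mix(a, mix(n, d), d, d), mix(mix(c, a), c)), mix(a, a, c, f(mix(c, n), d), d)))), mix(d, d), a, d)
  Merge nested applications:  mix(f(mix(n, mix(f(mix(n, mix(f(mix(a, d), f(d, c)), n)), mix(mix(mix(c, d), d), mix(a, mix(d, a)), a)), f(f(mix(d, c, d), mix(f(d, a), n)), f(f(c, c), f(d, d))))), f(mix(c, mix(f(a, mix(c, n)), a), f(mix(a, mix(mix(a, a), d)), mix(a, mix(c, mix(n, d)))), f(f(mix(a, n), a), mix(mix(d, mix(a, c)), n)), d), f(f(mix(a, mix(n, d), d, d), mix(mix(c, a), c)), mix(a, a, c, f(mix(c, n), d), d)))), d, d, a, d)
  Inside:  f(mix(n, mix(f(mix(n, mix(f(mix(a, d), f(d, c)), n)), mix(mix(mix(c, d), d), mix(a, mix(d, a)), a)), f(f(mix(d, c, d), mix(f(d, a), n)), f(f(c, c), f(d, d))))), f(mix(c, mix(f(a, mix(c, n)), a), f(mix(a, mix(mix(a, a), d)), mix(a, mix(c, mix(n, d)))), f(f(mix(a, n), a), mix(mix(d, mix(a, c)), n)), d), f(f(mix(a, mix(n, d), d, d), mix(mix(c, a), c)), mix(a, a, c, f(mix(c, n), d), d))))  →  f(mix(f(f(mix(a, d), f(d, c)), mix(a, a, a, c, d, d, d)), f(f(mix(c, d, d), f(d, a)), f(f(c, c), f(d, d)))), f(mix(a, c, d, f(a, c), f(f(a, a), mix(a, c, d)), f(mix(a, a, a, d), mix(a, c, d))), f(f(mix(a, d, d, d), mix(a, c, c)), mix(a, a, c, d, f(c, d)))))
  Order the arguments:  mix(a, d, d, d, f(mix(f(f(mix(a, d), f(d, c)), mix(a, a, a, c, d, d, d)), f(f(mix(c, d, d), f(d, a)), f(f(c, c), f(d, d)))), f(mix(a, c, d, f(a, c), f(f(a, a), mix(a, c, d)), f(mix(a, a, a, d), mix(a, c, d))), f(f(mix(a, d, d, d), mix(a, c, c)), mix(a, a, c, d, f(c, d))))))
Right:  mix(a, f(mix(f(f(mix(d, mix(d, mix(c, n))), f(mix(d, n), a)), f(f(c, c), f(d, d))), f(f(mix(mix(a, d), n), f(c, d)), mix(a, a, a, c, d, d, mix(d, n)))), mix(n, f(mix(a, f(a, c), f(mix(mix(a, d), mix(a, a)), mix(mix(a, n), mix(mix(n, c), mix(n, d)))), d, mix(n, c), f(f(a, a), mix(mix(a, c), d))), f(f(mix(d, d, d, a), mix(a, c, c)), mix(c, f(d, c), mix(a, n), a, d))))), d, mix(d, d))
  Merge nested applications:  mix(a, f(mix(f(f(mix(d, mix(d, mix(c, n))), f(mix(d, n), a)), f(f(c, c), f(d, d))), f(f(mix(mix(a, d), n), f(c, d)), mix(a, a, a, c, d, d, mix(d, n)))), mix(n, f(mix(a, f(a, c), f(mix(mix(a, d), mix(a, a)), mix(mix(a, n), mix(mix(n, c), mix(n, d)))), d, mix(n, c), f(f(a, a), mix(mix(a, c), d))), f(f(mix(d, d, d, a), mix(a, c, c)), mix(c, f(d, c), mix(a, n), a, d))))), d, d, d)
  Canonicalize subterm:  f(mix(f(f(mix(d, mix(d, mix(c, n))), f(mix(d, n), a)), f(f(c, c), f(d, d))), f(f(mix(mix(a, d), n), f(c, d)), mix(a, a, a, c, d, d, mix(d, n)))), mix(n, f(mix(a, f(a, c), f(mix(mix(a, d), mix(a, a)), mix(mix(a, n), mix(mix(n, c), mix(n, d)))), d, mix(n, c), f(f(a, a), mix(mix(a, c), d))), f(f(mix(d, d, d, a), mix(a, c, c)), mix(c, f(d, c), mix(a, n), a, d)))))  →  f(mix(f(f(mix(a, d), f(c, d)), mix(a, a, a, c, d, d, d)), f(f(mix(c, d, d), f(d, a)), f(f(c, c), f(d, d)))), f(mix(a, c, d, f(a, c), f(f(a, a), mix(a, c, d)), f(mix(a, a, a, d), mix(a, c, d))), f(f(mix(a, d, d, d), mix(a, c, c)), mix(a, a, c, d, f(d, c)))))
  Order the arguments:  mix(a, d, d, d, f(mix(f(f(mix(a, d), f(c, d)), mix(a, a, a, c, d, d, d)), f(f(mix(c, d, d), f(d, a)), f(f(c, c), f(d, d)))), f(mix(a, c, d, f(a, c), f(f(a, a), mix(a, c, d)), f(mix(a, a, a, d), mix(a, c, d))), f(f(mix(a, d, d, d), mix(a, c, c)), mix(a, a, c, d, f(d, c))))))

Answer: no — mix(a, d, d, d, f(mix(f(f(mix(a, d), f(d, c)), mix(a, a, a, c, d, d, d)), f(f(mix(c, d, d), f(d, a)), f(f(c, c), f(d, d)))), f(mix(a, c, d, f(a, c), f(f(a, a), mix(a, c, d)), f(mix(a, a, a, d), mix(a, c, d))), f(f(mix(a, d, d, d), mix(a, c, c)), mix(a, a, c, d, f(c, d)))))) vs mix(a, d, d, d, f(mix(f(f(mix(a, d), f(c, d)), mix(a, a, a, c, d, d, d)), f(f(mix(c, d, d), f(d, a)), f(f(c, c), f(d, d)))), f(mix(a, c, d, f(a, c), f(f(a, a), mix(a, c, d)), f(mix(a, a, a, d), mix(a, c, d))), f(f(mix(a, d, d, d), mix(a, c, c)), mix(a, a, c, d, f(d, c))))))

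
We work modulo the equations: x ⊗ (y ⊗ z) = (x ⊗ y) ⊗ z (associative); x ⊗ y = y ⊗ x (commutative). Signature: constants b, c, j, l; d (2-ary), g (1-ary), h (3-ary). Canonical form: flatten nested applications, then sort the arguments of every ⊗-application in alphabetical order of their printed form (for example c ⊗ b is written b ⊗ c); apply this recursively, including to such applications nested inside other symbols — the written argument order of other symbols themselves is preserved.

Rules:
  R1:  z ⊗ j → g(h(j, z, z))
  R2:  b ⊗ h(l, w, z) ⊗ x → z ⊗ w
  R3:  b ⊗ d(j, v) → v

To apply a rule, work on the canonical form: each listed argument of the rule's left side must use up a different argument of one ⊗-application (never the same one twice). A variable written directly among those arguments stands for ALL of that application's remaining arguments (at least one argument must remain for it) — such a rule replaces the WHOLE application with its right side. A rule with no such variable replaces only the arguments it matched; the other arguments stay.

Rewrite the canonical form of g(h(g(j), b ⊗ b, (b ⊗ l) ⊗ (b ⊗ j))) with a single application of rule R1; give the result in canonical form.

Answer: g(h(g(j), b ⊗ b, g(h(j, b ⊗ b ⊗ l, b ⊗ b ⊗ l))))

Derivation:
Canonical form:  g(h(g(j), b ⊗ b, b ⊗ b ⊗ j ⊗ l))
Match R1:  consume j;  z := b ⊗ b ⊗ l
Every leftover argument binds to the variable; the entire application is replaced.
New term:  g(h(g(j), b ⊗ b, g(h(j, b ⊗ b ⊗ l, b ⊗ b ⊗ l))))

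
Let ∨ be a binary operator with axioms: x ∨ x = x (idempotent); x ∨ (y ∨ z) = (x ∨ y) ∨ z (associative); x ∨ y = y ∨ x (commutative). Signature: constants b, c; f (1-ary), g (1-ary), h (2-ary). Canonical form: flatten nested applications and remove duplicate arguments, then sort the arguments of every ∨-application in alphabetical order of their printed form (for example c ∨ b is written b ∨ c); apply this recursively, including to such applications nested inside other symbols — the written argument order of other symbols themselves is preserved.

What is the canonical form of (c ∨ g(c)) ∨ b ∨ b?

Answer: b ∨ c ∨ g(c)

Derivation:
Un-nest:  c ∨ g(c) ∨ b ∨ b
Deduplicate:  drop duplicate b
Sort arguments:  b ∨ c ∨ g(c)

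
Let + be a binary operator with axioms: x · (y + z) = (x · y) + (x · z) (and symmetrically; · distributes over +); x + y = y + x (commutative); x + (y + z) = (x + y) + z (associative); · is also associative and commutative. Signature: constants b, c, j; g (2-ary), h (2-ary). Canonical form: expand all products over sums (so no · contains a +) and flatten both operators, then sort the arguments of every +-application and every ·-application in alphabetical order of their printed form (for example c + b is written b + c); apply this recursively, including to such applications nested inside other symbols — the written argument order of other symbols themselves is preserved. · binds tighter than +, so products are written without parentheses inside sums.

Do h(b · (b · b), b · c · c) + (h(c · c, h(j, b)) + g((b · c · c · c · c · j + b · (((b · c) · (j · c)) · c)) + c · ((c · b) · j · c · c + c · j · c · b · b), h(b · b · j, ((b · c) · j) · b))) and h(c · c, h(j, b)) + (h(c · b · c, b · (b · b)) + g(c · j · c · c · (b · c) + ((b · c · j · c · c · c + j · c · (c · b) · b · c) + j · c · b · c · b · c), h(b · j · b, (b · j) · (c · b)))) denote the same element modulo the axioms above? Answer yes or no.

Answer: no — g(b · b · c · c · c · j + b · b · c · c · c · j + b · c · c · c · c · j + b · c · c · c · c · j, h(b · b · j, b · b · c · j)) + h(b · b · b, b · c · c) + h(c · c, h(j, b)) vs g(b · b · c · c · c · j + b · b · c · c · c · j + b · c · c · c · c · j + b · c · c · c · c · j, h(b · b · j, b · b · c · j)) + h(b · c · c, b · b · b) + h(c · c, h(j, b))

Derivation:
Left:  h(b · (b · b), b · c · c) + (h(c · c, h(j, b)) + g((b · c · c · c · c · j + b · (((b · c) · (j · c)) · c)) + c · ((c · b) · j · c · c + c · j · c · b · b), h(b · b · j, ((b · c) · j) · b)))
  Expand products over sums:  h(b · b · b, b · c · c) + h(c · c, h(j, b)) + g(b · b · c · c · c · j + b · b · c · c · c · j + b · c · c · c · c · j + b · c · c · c · c · j, h(b · b · j, b · b · c · j))
  Sort arguments:  g(b · b · c · c · c · j + b · b · c · c · c · j + b · c · c · c · c · j + b · c · c · c · c · j, h(b · b · j, b · b · c · j)) + h(b · b · b, b · c · c) + h(c · c, h(j, b))
Right:  h(c · c, h(j, b)) + (h(c · b · c, b · (b · b)) + g(c · j · c · c · (b · c) + ((b · c · j · c · c · c + j · c · (c · b) · b · c) + j · c · b · c · b · c), h(b · j · b, (b · j) · (c · b))))
  Un-nest:  h(c · c, h(j, b)) + h(b · c · c, b · b · b) + g(b · b · c · c · c · j + b · b · c · c · c · j + b · c · c · c · c · j + b · c · c · c · c · j, h(b · b · j, b · b · c · j))
  Sort arguments:  g(b · b · c · c · c · j + b · b · c · c · c · j + b · c · c · c · c · j + b · c · c · c · c · j, h(b · b · j, b · b · c · j)) + h(b · c · c, b · b · b) + h(c · c, h(j, b))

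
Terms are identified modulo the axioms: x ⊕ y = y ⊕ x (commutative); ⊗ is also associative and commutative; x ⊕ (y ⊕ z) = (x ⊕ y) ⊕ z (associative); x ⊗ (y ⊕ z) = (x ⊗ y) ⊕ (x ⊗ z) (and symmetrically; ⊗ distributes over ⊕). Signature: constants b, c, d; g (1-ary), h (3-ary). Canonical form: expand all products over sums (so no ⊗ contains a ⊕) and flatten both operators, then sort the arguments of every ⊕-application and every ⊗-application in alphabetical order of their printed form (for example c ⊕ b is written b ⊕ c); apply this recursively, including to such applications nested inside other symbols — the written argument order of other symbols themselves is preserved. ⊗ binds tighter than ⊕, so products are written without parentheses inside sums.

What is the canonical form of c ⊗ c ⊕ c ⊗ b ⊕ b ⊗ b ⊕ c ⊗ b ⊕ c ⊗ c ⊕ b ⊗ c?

Merge nested applications:  c ⊗ c ⊕ b ⊗ c ⊕ b ⊗ b ⊕ b ⊗ c ⊕ c ⊗ c ⊕ b ⊗ c
Order the arguments:  b ⊗ b ⊕ b ⊗ c ⊕ b ⊗ c ⊕ b ⊗ c ⊕ c ⊗ c ⊕ c ⊗ c

Answer: b ⊗ b ⊕ b ⊗ c ⊕ b ⊗ c ⊕ b ⊗ c ⊕ c ⊗ c ⊕ c ⊗ c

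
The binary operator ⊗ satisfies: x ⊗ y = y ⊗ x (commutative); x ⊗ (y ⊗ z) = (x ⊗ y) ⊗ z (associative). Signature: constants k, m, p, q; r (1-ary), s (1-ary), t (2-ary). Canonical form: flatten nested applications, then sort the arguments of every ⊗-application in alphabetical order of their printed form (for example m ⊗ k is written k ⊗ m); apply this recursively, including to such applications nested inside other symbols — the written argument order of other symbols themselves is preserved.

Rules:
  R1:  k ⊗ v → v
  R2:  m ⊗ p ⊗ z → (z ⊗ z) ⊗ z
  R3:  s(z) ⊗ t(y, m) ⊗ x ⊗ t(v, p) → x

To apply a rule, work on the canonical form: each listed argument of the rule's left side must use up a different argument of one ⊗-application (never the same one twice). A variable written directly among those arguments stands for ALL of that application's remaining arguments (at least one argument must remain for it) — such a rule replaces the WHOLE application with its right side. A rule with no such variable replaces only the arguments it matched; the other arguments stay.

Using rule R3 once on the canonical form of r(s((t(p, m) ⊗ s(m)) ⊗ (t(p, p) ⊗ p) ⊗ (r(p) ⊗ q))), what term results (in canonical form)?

Canonical form:  r(s(p ⊗ q ⊗ r(p) ⊗ s(m) ⊗ t(p, m) ⊗ t(p, p)))
R3 matches:  uses s(m), t(p, m), t(p, p);  v := p, x := p ⊗ q ⊗ r(p), y := p, z := m
Every leftover argument binds to the variable; the entire application is replaced.
Result:  r(s(p ⊗ q ⊗ r(p)))

Answer: r(s(p ⊗ q ⊗ r(p)))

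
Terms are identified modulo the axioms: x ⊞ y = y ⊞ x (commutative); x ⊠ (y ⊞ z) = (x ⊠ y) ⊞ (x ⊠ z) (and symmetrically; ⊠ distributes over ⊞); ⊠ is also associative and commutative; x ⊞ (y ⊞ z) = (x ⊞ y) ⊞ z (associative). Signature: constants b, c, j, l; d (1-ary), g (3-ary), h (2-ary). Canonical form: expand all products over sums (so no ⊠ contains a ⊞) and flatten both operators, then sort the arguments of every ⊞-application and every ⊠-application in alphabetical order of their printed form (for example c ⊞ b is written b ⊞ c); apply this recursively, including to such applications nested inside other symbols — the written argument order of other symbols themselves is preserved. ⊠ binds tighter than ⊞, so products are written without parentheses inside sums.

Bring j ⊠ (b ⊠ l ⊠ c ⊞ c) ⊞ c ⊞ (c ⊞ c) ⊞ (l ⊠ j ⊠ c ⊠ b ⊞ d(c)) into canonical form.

Answer: b ⊠ c ⊠ j ⊠ l ⊞ b ⊠ c ⊠ j ⊠ l ⊞ c ⊞ c ⊞ c ⊞ c ⊠ j ⊞ d(c)

Derivation:
Expand:  b ⊠ c ⊠ j ⊠ l ⊞ c ⊠ j ⊞ c ⊞ c ⊞ c ⊞ b ⊠ c ⊠ j ⊠ l ⊞ d(c)
Order the arguments:  b ⊠ c ⊠ j ⊠ l ⊞ b ⊠ c ⊠ j ⊠ l ⊞ c ⊞ c ⊞ c ⊞ c ⊠ j ⊞ d(c)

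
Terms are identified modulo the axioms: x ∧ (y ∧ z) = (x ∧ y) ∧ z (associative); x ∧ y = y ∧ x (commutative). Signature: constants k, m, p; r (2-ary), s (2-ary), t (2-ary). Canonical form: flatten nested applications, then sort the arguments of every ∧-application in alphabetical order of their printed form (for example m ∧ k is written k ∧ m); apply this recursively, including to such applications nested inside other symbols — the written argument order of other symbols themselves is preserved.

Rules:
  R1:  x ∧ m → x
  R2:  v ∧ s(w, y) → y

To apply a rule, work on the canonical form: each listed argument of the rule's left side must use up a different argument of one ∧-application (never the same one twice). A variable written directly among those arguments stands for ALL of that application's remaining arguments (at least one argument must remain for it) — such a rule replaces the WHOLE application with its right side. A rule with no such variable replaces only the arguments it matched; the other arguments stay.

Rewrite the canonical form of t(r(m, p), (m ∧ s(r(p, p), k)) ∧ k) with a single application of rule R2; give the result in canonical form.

Canonical form:  t(r(m, p), k ∧ m ∧ s(r(p, p), k))
Match R2:  consume s(r(p, p), k);  v := k ∧ m, w := r(p, p), y := k
Every leftover argument binds to the variable; the entire application is replaced.
Result:  t(r(m, p), k)

Answer: t(r(m, p), k)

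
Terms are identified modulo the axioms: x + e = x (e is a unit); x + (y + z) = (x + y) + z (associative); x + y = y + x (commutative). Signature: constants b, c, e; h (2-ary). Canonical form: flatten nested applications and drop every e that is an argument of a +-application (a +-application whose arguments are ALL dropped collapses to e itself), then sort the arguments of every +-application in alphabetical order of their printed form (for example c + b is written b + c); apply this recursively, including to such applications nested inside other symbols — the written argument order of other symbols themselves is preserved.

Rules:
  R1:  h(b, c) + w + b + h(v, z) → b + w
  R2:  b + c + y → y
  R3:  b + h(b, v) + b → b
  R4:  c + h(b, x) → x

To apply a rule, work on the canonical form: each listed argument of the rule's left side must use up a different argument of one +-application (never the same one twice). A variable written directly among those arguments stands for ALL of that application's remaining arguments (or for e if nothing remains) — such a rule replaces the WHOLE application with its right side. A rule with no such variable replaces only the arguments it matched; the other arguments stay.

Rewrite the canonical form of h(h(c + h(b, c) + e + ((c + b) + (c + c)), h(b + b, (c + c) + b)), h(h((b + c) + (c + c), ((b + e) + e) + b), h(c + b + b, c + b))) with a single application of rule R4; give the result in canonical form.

Canonical form:  h(h(b + c + c + c + c + h(b, c), h(b + b, b + c + c)), h(h(b + c + c + c, b + b), h(b + b + c, b + c)))
Match R4:  consume c, h(b, c);  x := c
New term:  h(h(b + c + c + c + c, h(b + b, b + c + c)), h(h(b + c + c + c, b + b), h(b + b + c, b + c)))

Answer: h(h(b + c + c + c + c, h(b + b, b + c + c)), h(h(b + c + c + c, b + b), h(b + b + c, b + c)))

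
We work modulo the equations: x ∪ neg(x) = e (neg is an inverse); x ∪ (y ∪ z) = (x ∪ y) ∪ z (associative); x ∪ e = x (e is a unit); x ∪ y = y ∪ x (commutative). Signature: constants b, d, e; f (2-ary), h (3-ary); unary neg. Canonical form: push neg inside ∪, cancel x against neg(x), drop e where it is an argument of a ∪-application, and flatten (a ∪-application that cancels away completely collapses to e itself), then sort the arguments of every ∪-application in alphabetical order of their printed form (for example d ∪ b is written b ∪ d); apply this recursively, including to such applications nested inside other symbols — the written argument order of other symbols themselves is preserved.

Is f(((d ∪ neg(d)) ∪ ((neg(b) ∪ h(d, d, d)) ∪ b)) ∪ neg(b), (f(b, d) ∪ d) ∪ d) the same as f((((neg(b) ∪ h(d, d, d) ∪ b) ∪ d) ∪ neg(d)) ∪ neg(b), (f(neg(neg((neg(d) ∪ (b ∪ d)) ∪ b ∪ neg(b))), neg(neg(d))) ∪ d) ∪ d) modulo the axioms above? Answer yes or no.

Answer: yes — both canonical forms are f(h(d, d, d) ∪ neg(b), d ∪ d ∪ f(b, d))

Derivation:
Left:  f(((d ∪ neg(d)) ∪ ((neg(b) ∪ h(d, d, d)) ∪ b)) ∪ neg(b), (f(b, d) ∪ d) ∪ d)
  Work inside:  ((d ∪ neg(d)) ∪ ((neg(b) ∪ h(d, d, d)) ∪ b)) ∪ neg(b)
  Cancel inverse pairs:  d cancels
  Combine occurrences:  neg(b) ∪ h(d, d, d)
  Sort arguments:  h(d, d, d) ∪ neg(b)
  Reassemble:  f(h(d, d, d) ∪ neg(b), d ∪ d ∪ f(b, d))
Right:  f((((neg(b) ∪ h(d, d, d) ∪ b) ∪ d) ∪ neg(d)) ∪ neg(b), (f(neg(neg((neg(d) ∪ (b ∪ d)) ∪ b ∪ neg(b))), neg(neg(d))) ∪ d) ∪ d)
  Work inside:  (f(neg(neg((neg(d) ∪ (b ∪ d)) ∪ b ∪ neg(b))), neg(neg(d))) ∪ d) ∪ d
  Push neg inside:  distribute neg over ∪ and collapse double neg
  Combine occurrences:  f(b, d) ∪ d ∪ d
  Sort:  d ∪ d ∪ f(b, d)
  Rebuild:  f(h(d, d, d) ∪ neg(b), d ∪ d ∪ f(b, d))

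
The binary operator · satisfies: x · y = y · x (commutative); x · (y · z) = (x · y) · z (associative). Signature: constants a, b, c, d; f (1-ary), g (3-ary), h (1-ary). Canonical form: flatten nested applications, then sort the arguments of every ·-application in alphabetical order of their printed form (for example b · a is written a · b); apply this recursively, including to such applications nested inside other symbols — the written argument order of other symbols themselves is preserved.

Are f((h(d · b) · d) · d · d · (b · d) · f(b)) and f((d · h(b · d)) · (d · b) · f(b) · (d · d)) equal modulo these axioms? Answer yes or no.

Answer: yes — both canonical forms are f(b · d · d · d · d · f(b) · h(b · d))

Derivation:
Left:  f((h(d · b) · d) · d · d · (b · d) · f(b))
  Work inside:  (h(d · b) · d) · d · d · (b · d) · f(b)
  Un-nest:  h(d · b) · d · d · d · b · d · f(b)
  Inside:  h(d · b)  →  h(b · d)
  Order the arguments:  b · d · d · d · d · f(b) · h(b · d)
  Put back:  f(b · d · d · d · d · f(b) · h(b · d))
Right:  f((d · h(b · d)) · (d · b) · f(b) · (d · d))
  Work inside:  (d · h(b · d)) · (d · b) · f(b) · (d · d)
  Flatten:  d · h(b · d) · d · b · f(b) · d · d
  Sort:  b · d · d · d · d · f(b) · h(b · d)
  Reassemble:  f(b · d · d · d · d · f(b) · h(b · d))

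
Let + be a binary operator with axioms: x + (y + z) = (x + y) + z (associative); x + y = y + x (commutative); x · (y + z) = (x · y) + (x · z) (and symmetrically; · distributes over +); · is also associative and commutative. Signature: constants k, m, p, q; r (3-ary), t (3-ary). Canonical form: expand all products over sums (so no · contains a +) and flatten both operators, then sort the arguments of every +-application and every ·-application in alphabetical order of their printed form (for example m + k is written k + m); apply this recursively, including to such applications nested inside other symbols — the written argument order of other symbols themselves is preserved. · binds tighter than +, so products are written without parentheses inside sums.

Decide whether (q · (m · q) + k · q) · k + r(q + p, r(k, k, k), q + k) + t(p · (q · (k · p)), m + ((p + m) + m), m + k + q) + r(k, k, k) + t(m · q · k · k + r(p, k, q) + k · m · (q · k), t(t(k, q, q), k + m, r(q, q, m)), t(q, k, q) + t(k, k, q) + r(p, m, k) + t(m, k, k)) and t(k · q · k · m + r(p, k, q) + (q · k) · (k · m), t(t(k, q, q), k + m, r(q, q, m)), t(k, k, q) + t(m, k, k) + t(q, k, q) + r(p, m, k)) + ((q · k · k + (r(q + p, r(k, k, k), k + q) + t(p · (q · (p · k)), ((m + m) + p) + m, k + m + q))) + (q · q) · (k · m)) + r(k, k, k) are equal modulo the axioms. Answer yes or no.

Left:  (q · (m · q) + k · q) · k + r(q + p, r(k, k, k), q + k) + t(p · (q · (k · p)), m + ((p + m) + m), m + k + q) + r(k, k, k) + t(m · q · k · k + r(p, k, q) + k · m · (q · k), t(t(k, q, q), k + m, r(q, q, m)), t(q, k, q) + t(k, k, q) + r(p, m, k) + t(m, k, k))
  Expand products over sums:  k · m · q · q + k · k · q + r(p + q, r(k, k, k), k + q) + t(k · p · p · q, m + m + m + p, k + m + q) + r(k, k, k) + t(k · k · m · q + k · k · m · q + r(p, k, q), t(t(k, q, q), k + m, r(q, q, m)), r(p, m, k) + t(k, k, q) + t(m, k, k) + t(q, k, q))
  Order the arguments:  k · k · q + k · m · q · q + r(k, k, k) + r(p + q, r(k, k, k), k + q) + t(k · k · m · q + k · k · m · q + r(p, k, q), t(t(k, q, q), k + m, r(q, q, m)), r(p, m, k) + t(k, k, q) + t(m, k, k) + t(q, k, q)) + t(k · p · p · q, m + m + m + p, k + m + q)
Right:  t(k · q · k · m + r(p, k, q) + (q · k) · (k · m), t(t(k, q, q), k + m, r(q, q, m)), t(k, k, q) + t(m, k, k) + t(q, k, q) + r(p, m, k)) + ((q · k · k + (r(q + p, r(k, k, k), k + q) + t(p · (q · (p · k)), ((m + m) + p) + m, k + m + q))) + (q · q) · (k · m)) + r(k, k, k)
  Flatten:  t(k · k · m · q + k · k · m · q + r(p, k, q), t(t(k, q, q), k + m, r(q, q, m)), r(p, m, k) + t(k, k, q) + t(m, k, k) + t(q, k, q)) + k · k · q + r(p + q, r(k, k, k), k + q) + t(k · p · p · q, m + m + m + p, k + m + q) + k · m · q · q + r(k, k, k)
  Order the arguments:  k · k · q + k · m · q · q + r(k, k, k) + r(p + q, r(k, k, k), k + q) + t(k · k · m · q + k · k · m · q + r(p, k, q), t(t(k, q, q), k + m, r(q, q, m)), r(p, m, k) + t(k, k, q) + t(m, k, k) + t(q, k, q)) + t(k · p · p · q, m + m + m + p, k + m + q)

Answer: yes — both canonical forms are k · k · q + k · m · q · q + r(k, k, k) + r(p + q, r(k, k, k), k + q) + t(k · k · m · q + k · k · m · q + r(p, k, q), t(t(k, q, q), k + m, r(q, q, m)), r(p, m, k) + t(k, k, q) + t(m, k, k) + t(q, k, q)) + t(k · p · p · q, m + m + m + p, k + m + q)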